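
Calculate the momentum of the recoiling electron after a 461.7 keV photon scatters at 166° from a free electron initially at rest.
3.3355e-22 kg·m/s

The electron is initially at rest, so by conservation of momentum:
p⃗_e = p⃗₀ − p⃗'  (incident photon momentum minus scattered photon momentum)

Photon momentum magnitudes (p = h/λ = E/c):
λ₀ = hc/E₀ = 2.6854 pm → p₀ = h/λ₀ = 2.4675e-22 kg·m/s
Δλ = λ_C(1 − cos 166°) = 4.7805 pm
λ' = 7.4659 pm → p' = h/λ' = 8.8751e-23 kg·m/s

The scattered photon makes angle θ = 166° with the incident direction, so by the law of cosines:
|p⃗_e|² = p₀² + p'² − 2p₀p'cos θ
|p⃗_e|² = (2.4675e-22)² + (8.8751e-23)² − 2·2.4675e-22·8.8751e-23·cos(166°)
|p⃗_e| = 3.3355e-22 kg·m/s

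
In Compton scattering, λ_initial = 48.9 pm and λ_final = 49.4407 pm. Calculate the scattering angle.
39.00°

First find the wavelength shift:
Δλ = λ' - λ = 49.4407 - 48.9 = 0.5407 pm

Using Δλ = λ_C(1 - cos θ), with λ_C = h/(m_e·c) ≈ 2.42631024 pm:
cos θ = 1 - Δλ/λ_C
cos θ = 1 - 0.5407/2.42631024
cos θ = 0.777151

θ = arccos(0.777151)
θ = 39.00°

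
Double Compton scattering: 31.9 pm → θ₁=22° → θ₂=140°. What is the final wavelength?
36.3616 pm

Apply Compton shift twice:

First scattering at θ₁ = 22°:
Δλ₁ = λ_C(1 - cos(22°))
Δλ₁ = 2.4263 × 0.0728
Δλ₁ = 0.1767 pm

After first scattering:
λ₁ = 31.9 + 0.1767 = 32.0767 pm

Second scattering at θ₂ = 140°:
Δλ₂ = λ_C(1 - cos(140°))
Δλ₂ = 2.4263 × 1.7660
Δλ₂ = 4.2850 pm

Final wavelength:
λ₂ = 32.0767 + 4.2850 = 36.3616 pm

Total shift: Δλ_total = 0.1767 + 4.2850 = 4.4616 pm

(Intermediate values are shown rounded; full precision is carried through to the final answer.)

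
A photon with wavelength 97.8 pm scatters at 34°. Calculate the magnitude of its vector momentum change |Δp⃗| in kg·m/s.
3.9534e-24 kg·m/s

Photon momentum magnitude is p = h/λ.

Initial momentum:
p₀ = h/λ = 6.6261e-34/9.7800e-11 = 6.7751e-24 kg·m/s

After scattering:
λ' = λ + Δλ = 97.8 + 0.4148 = 98.2148 pm
p' = h/λ' = 6.6261e-34/9.8215e-11 = 6.7465e-24 kg·m/s

Momentum is a vector; the scattered photon's direction makes angle θ = 34° with the incident direction. The magnitude of the vector change Δp⃗ = p⃗₀ − p⃗' is found from the law of cosines:
|Δp⃗|² = p₀² + p'² − 2p₀p'cos θ
|Δp⃗|² = (6.7751e-24)² + (6.7465e-24)² − 2·6.7751e-24·6.7465e-24·cos(34°)
|Δp⃗| = 3.9534e-24 kg·m/s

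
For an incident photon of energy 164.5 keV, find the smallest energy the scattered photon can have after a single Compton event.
100.0708 keV (at θ = 180°)

The scattered photon has minimum energy when its wavelength is maximum, i.e., when the Compton shift Δλ = λ_C(1 − cos θ) is maximum. This occurs at θ = 180° (backscattering), giving Δλ_max = 2λ_C = 4.8526 pm.

Initial wavelength: λ₀ = hc/E₀ = 7.5370 pm
Maximum final wavelength: λ'_max = λ₀ + 2λ_C = 7.5370 + 4.8526 = 12.3897 pm
Minimum final energy: E'_min = hc/λ'_max = 100.0708 keV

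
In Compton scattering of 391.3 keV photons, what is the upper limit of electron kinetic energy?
236.7282 keV

Maximum energy transfer occurs at θ = 180° (backscattering).

Initial photon: E₀ = 391.3 keV → λ₀ = 3.1685 pm

Maximum Compton shift (at 180°):
Δλ_max = 2λ_C = 2 × 2.4263 = 4.8526 pm

Final wavelength:
λ' = 3.1685 + 4.8526 = 8.0211 pm

Minimum photon energy (maximum energy to electron):
E'_min = hc/λ' = 154.5718 keV

Maximum electron kinetic energy:
K_max = E₀ - E'_min = 391.3000 - 154.5718 = 236.7282 keV

(Intermediate values are shown rounded; full precision is carried through to the final answer.)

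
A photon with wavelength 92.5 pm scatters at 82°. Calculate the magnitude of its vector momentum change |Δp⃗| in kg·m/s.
9.2961e-24 kg·m/s

Photon momentum magnitude is p = h/λ.

Initial momentum:
p₀ = h/λ = 6.6261e-34/9.2500e-11 = 7.1633e-24 kg·m/s

After scattering:
λ' = λ + Δλ = 92.5 + 2.0886 = 94.5886 pm
p' = h/λ' = 6.6261e-34/9.4589e-11 = 7.0051e-24 kg·m/s

Momentum is a vector; the scattered photon's direction makes angle θ = 82° with the incident direction. The magnitude of the vector change Δp⃗ = p⃗₀ − p⃗' is found from the law of cosines:
|Δp⃗|² = p₀² + p'² − 2p₀p'cos θ
|Δp⃗|² = (7.1633e-24)² + (7.0051e-24)² − 2·7.1633e-24·7.0051e-24·cos(82°)
|Δp⃗| = 9.2961e-24 kg·m/s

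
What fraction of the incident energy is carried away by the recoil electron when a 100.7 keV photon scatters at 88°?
0.1598 (or 15.98%)

Calculate initial and final photon energies:

Initial: E₀ = 100.7 keV → λ₀ = 12.3122 pm
Compton shift: Δλ = 2.3416 pm
Final wavelength: λ' = 14.6539 pm
Final energy: E' = 84.6085 keV

Fractional energy loss:
(E₀ - E')/E₀ = (100.7000 - 84.6085)/100.7000
= 16.0915/100.7000
= 0.1598
= 15.98%

(Intermediate values are shown rounded; full precision is carried through to the final answer.)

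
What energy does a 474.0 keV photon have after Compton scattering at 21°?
446.4915 keV

First convert energy to wavelength:
λ = hc/E, with hc ≈ 1239.842 keV·pm (i.e. 1239.842 eV·nm)

For E = 474.0 keV = 474000 eV:
λ = 1239.842 keV·pm / 474.0 keV
λ = 2.6157 pm

Calculate the Compton shift:
Δλ = λ_C(1 - cos(21°)) = 2.4263 × 0.0664
Δλ = 0.1612 pm

Final wavelength:
λ' = 2.6157 + 0.1612 = 2.7769 pm

Final energy:
E' = hc/λ' = 1239.842 / 2.7769 = 446.4915 keV

(Intermediate values are shown rounded; full precision is carried through to the final answer.)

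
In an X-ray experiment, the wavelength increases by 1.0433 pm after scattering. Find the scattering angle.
55.25°

From the Compton formula Δλ = λ_C(1 - cos θ), we can solve for θ:

cos θ = 1 - Δλ/λ_C

Given:
- Δλ = 1.0433 pm
- λ_C = h/(m_e·c) ≈ 2.42631024 pm

cos θ = 1 - 1.0433/2.42631024
cos θ = 1 - 0.429994
cos θ = 0.570006

θ = arccos(0.570006)
θ = 55.25°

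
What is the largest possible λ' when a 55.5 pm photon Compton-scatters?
60.3526 pm (at θ = 180°)

The Compton shift is Δλ = λ_C(1 − cos θ).

Since cos θ ranges from −1 to 1, the factor (1 − cos θ) ranges from 0 to 2; the maximum shift occurs at θ = 180° (backscattering):
Δλ_max = 2λ_C = 2 × 2.4263 pm = 4.8526 pm

Maximum scattered wavelength:
λ'_max = λ₀ + Δλ_max = 55.5 + 4.8526 = 60.3526 pm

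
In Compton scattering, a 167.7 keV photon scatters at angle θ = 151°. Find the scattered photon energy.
103.8252 keV

First convert energy to wavelength:
λ = hc/E, with hc ≈ 1239.842 keV·pm (i.e. 1239.842 eV·nm)

For E = 167.7 keV = 167700 eV:
λ = 1239.842 keV·pm / 167.7 keV
λ = 7.3932 pm

Calculate the Compton shift:
Δλ = λ_C(1 - cos(151°)) = 2.4263 × 1.8746
Δλ = 4.5484 pm

Final wavelength:
λ' = 7.3932 + 4.5484 = 11.9416 pm

Final energy:
E' = hc/λ' = 1239.842 / 11.9416 = 103.8252 keV

(Intermediate values are shown rounded; full precision is carried through to the final answer.)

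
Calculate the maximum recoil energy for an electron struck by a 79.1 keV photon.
18.6994 keV

Maximum energy transfer occurs at θ = 180° (backscattering).

Initial photon: E₀ = 79.1 keV → λ₀ = 15.6744 pm

Maximum Compton shift (at 180°):
Δλ_max = 2λ_C = 2 × 2.4263 = 4.8526 pm

Final wavelength:
λ' = 15.6744 + 4.8526 = 20.5270 pm

Minimum photon energy (maximum energy to electron):
E'_min = hc/λ' = 60.4006 keV

Maximum electron kinetic energy:
K_max = E₀ - E'_min = 79.1000 - 60.4006 = 18.6994 keV

(Intermediate values are shown rounded; full precision is carried through to the final answer.)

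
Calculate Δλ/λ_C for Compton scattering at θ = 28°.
0.1171 λ_C

The Compton shift formula is:
Δλ = λ_C(1 - cos θ)

Dividing both sides by λ_C:
Δλ/λ_C = 1 - cos θ

For θ = 28°:
Δλ/λ_C = 1 - cos(28°)
Δλ/λ_C = 1 - 0.8829
Δλ/λ_C = 0.1171

This means the shift is 0.1171 × λ_C = 0.2840 pm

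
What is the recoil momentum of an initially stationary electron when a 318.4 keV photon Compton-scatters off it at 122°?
2.2859e-22 kg·m/s

The electron is initially at rest, so by conservation of momentum:
p⃗_e = p⃗₀ − p⃗'  (incident photon momentum minus scattered photon momentum)

Photon momentum magnitudes (p = h/λ = E/c):
λ₀ = hc/E₀ = 3.8940 pm → p₀ = h/λ₀ = 1.7016e-22 kg·m/s
Δλ = λ_C(1 − cos 122°) = 3.7121 pm
λ' = 7.6060 pm → p' = h/λ' = 8.7116e-23 kg·m/s

The scattered photon makes angle θ = 122° with the incident direction, so by the law of cosines:
|p⃗_e|² = p₀² + p'² − 2p₀p'cos θ
|p⃗_e|² = (1.7016e-22)² + (8.7116e-23)² − 2·1.7016e-22·8.7116e-23·cos(122°)
|p⃗_e| = 2.2859e-22 kg·m/s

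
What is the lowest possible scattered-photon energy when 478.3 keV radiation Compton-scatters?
166.5379 keV (at θ = 180°)

The scattered photon has minimum energy when its wavelength is maximum, i.e., when the Compton shift Δλ = λ_C(1 − cos θ) is maximum. This occurs at θ = 180° (backscattering), giving Δλ_max = 2λ_C = 4.8526 pm.

Initial wavelength: λ₀ = hc/E₀ = 2.5922 pm
Maximum final wavelength: λ'_max = λ₀ + 2λ_C = 2.5922 + 4.8526 = 7.4448 pm
Minimum final energy: E'_min = hc/λ'_max = 166.5379 keV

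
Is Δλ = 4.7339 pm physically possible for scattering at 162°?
Yes, consistent

Calculate the expected shift for θ = 162°:

Δλ_expected = λ_C(1 - cos(162°))
Δλ_expected = 2.4263 × (1 - cos(162°))
Δλ_expected = 2.4263 × 1.9511
Δλ_expected = 4.7339 pm

Given shift: 4.7339 pm
Expected shift: 4.7339 pm
Difference: 0.0000 pm

The values match. This is consistent with Compton scattering at the stated angle.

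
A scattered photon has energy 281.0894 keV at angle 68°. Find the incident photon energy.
428.4999 keV

Convert final energy to wavelength (hc ≈ 1239.842 keV·pm):
λ' = hc/E' = 1239.842 / 281.0894 = 4.4108 pm

Calculate the Compton shift:
Δλ = λ_C(1 - cos(68°))
Δλ = 2.4263 × (1 - cos(68°))
Δλ = 1.5174 pm

Initial wavelength:
λ = λ' - Δλ = 4.4108 - 1.5174 = 2.8934 pm

Initial energy:
E = hc/λ = 1239.842 / 2.8934 = 428.4999 keV

(Intermediate values are shown rounded; full precision is carried through to the final answer.)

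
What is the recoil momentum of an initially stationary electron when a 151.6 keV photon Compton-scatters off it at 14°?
1.9674e-23 kg·m/s

The electron is initially at rest, so by conservation of momentum:
p⃗_e = p⃗₀ − p⃗'  (incident photon momentum minus scattered photon momentum)

Photon momentum magnitudes (p = h/λ = E/c):
λ₀ = hc/E₀ = 8.1784 pm → p₀ = h/λ₀ = 8.1019e-23 kg·m/s
Δλ = λ_C(1 − cos 14°) = 0.0721 pm
λ' = 8.2504 pm → p' = h/λ' = 8.0312e-23 kg·m/s

The scattered photon makes angle θ = 14° with the incident direction, so by the law of cosines:
|p⃗_e|² = p₀² + p'² − 2p₀p'cos θ
|p⃗_e|² = (8.1019e-23)² + (8.0312e-23)² − 2·8.1019e-23·8.0312e-23·cos(14°)
|p⃗_e| = 1.9674e-23 kg·m/s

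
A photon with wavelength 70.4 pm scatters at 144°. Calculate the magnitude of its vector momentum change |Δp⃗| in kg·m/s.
1.7378e-23 kg·m/s

Photon momentum magnitude is p = h/λ.

Initial momentum:
p₀ = h/λ = 6.6261e-34/7.0400e-11 = 9.4120e-24 kg·m/s

After scattering:
λ' = λ + Δλ = 70.4 + 4.3892 = 74.7892 pm
p' = h/λ' = 6.6261e-34/7.4789e-11 = 8.8597e-24 kg·m/s

Momentum is a vector; the scattered photon's direction makes angle θ = 144° with the incident direction. The magnitude of the vector change Δp⃗ = p⃗₀ − p⃗' is found from the law of cosines:
|Δp⃗|² = p₀² + p'² − 2p₀p'cos θ
|Δp⃗|² = (9.4120e-24)² + (8.8597e-24)² − 2·9.4120e-24·8.8597e-24·cos(144°)
|Δp⃗| = 1.7378e-23 kg·m/s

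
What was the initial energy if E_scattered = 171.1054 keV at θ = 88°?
252.8000 keV

Convert final energy to wavelength (hc ≈ 1239.842 keV·pm):
λ' = hc/E' = 1239.842 / 171.1054 = 7.2461 pm

Calculate the Compton shift:
Δλ = λ_C(1 - cos(88°))
Δλ = 2.4263 × (1 - cos(88°))
Δλ = 2.3416 pm

Initial wavelength:
λ = λ' - Δλ = 7.2461 - 2.3416 = 4.9044 pm

Initial energy:
E = hc/λ = 1239.842 / 4.9044 = 252.8000 keV

(Intermediate values are shown rounded; full precision is carried through to the final answer.)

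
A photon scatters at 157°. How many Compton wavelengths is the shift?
1.9205 λ_C

The Compton shift formula is:
Δλ = λ_C(1 - cos θ)

Dividing both sides by λ_C:
Δλ/λ_C = 1 - cos θ

For θ = 157°:
Δλ/λ_C = 1 - cos(157°)
Δλ/λ_C = 1 - -0.9205
Δλ/λ_C = 1.9205

This means the shift is 1.9205 × λ_C = 4.6597 pm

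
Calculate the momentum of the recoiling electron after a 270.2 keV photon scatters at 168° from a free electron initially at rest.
2.1394e-22 kg·m/s

The electron is initially at rest, so by conservation of momentum:
p⃗_e = p⃗₀ − p⃗'  (incident photon momentum minus scattered photon momentum)

Photon momentum magnitudes (p = h/λ = E/c):
λ₀ = hc/E₀ = 4.5886 pm → p₀ = h/λ₀ = 1.4440e-22 kg·m/s
Δλ = λ_C(1 − cos 168°) = 4.7996 pm
λ' = 9.3882 pm → p' = h/λ' = 7.0579e-23 kg·m/s

The scattered photon makes angle θ = 168° with the incident direction, so by the law of cosines:
|p⃗_e|² = p₀² + p'² − 2p₀p'cos θ
|p⃗_e|² = (1.4440e-22)² + (7.0579e-23)² − 2·1.4440e-22·7.0579e-23·cos(168°)
|p⃗_e| = 2.1394e-22 kg·m/s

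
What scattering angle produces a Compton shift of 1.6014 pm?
70.12°

From the Compton formula Δλ = λ_C(1 - cos θ), we can solve for θ:

cos θ = 1 - Δλ/λ_C

Given:
- Δλ = 1.6014 pm
- λ_C = h/(m_e·c) ≈ 2.42631024 pm

cos θ = 1 - 1.6014/2.42631024
cos θ = 1 - 0.660015
cos θ = 0.339985

θ = arccos(0.339985)
θ = 70.12°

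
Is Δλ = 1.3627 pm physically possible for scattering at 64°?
Yes, consistent

Calculate the expected shift for θ = 64°:

Δλ_expected = λ_C(1 - cos(64°))
Δλ_expected = 2.4263 × (1 - cos(64°))
Δλ_expected = 2.4263 × 0.5616
Δλ_expected = 1.3627 pm

Given shift: 1.3627 pm
Expected shift: 1.3627 pm
Difference: 0.0000 pm

The values match. This is consistent with Compton scattering at the stated angle.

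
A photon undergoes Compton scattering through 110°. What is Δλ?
3.2562 pm

Using the Compton scattering formula:
Δλ = λ_C(1 - cos θ)

where λ_C = h/(m_e·c) ≈ 2.4263 pm is the Compton wavelength of an electron.

For θ = 110°:
cos(110°) = -0.3420
1 - cos(110°) = 1.3420

Δλ = 2.4263 × 1.3420
Δλ = 3.2562 pm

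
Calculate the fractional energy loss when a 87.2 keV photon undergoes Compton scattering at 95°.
0.1565 (or 15.65%)

Calculate initial and final photon energies:

Initial: E₀ = 87.2 keV → λ₀ = 14.2184 pm
Compton shift: Δλ = 2.6378 pm
Final wavelength: λ' = 16.8561 pm
Final energy: E' = 73.5543 keV

Fractional energy loss:
(E₀ - E')/E₀ = (87.2000 - 73.5543)/87.2000
= 13.6457/87.2000
= 0.1565
= 15.65%

(Intermediate values are shown rounded; full precision is carried through to the final answer.)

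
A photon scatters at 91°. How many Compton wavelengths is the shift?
1.0175 λ_C

The Compton shift formula is:
Δλ = λ_C(1 - cos θ)

Dividing both sides by λ_C:
Δλ/λ_C = 1 - cos θ

For θ = 91°:
Δλ/λ_C = 1 - cos(91°)
Δλ/λ_C = 1 - -0.0175
Δλ/λ_C = 1.0175

This means the shift is 1.0175 × λ_C = 2.4687 pm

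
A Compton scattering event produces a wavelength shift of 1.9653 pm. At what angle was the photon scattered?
79.05°

From the Compton formula Δλ = λ_C(1 - cos θ), we can solve for θ:

cos θ = 1 - Δλ/λ_C

Given:
- Δλ = 1.9653 pm
- λ_C = h/(m_e·c) ≈ 2.42631024 pm

cos θ = 1 - 1.9653/2.42631024
cos θ = 1 - 0.809995
cos θ = 0.190005

θ = arccos(0.190005)
θ = 79.05°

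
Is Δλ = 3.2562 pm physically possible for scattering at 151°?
No, inconsistent

Calculate the expected shift for θ = 151°:

Δλ_expected = λ_C(1 - cos(151°))
Δλ_expected = 2.4263 × (1 - cos(151°))
Δλ_expected = 2.4263 × 1.8746
Δλ_expected = 4.5484 pm

Given shift: 3.2562 pm
Expected shift: 4.5484 pm
Difference: 1.2923 pm

The values do not match. The given shift corresponds to θ ≈ 110.0°, not 151°.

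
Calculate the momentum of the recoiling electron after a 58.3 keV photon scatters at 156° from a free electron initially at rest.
5.5504e-23 kg·m/s

The electron is initially at rest, so by conservation of momentum:
p⃗_e = p⃗₀ − p⃗'  (incident photon momentum minus scattered photon momentum)

Photon momentum magnitudes (p = h/λ = E/c):
λ₀ = hc/E₀ = 21.2666 pm → p₀ = h/λ₀ = 3.1157e-23 kg·m/s
Δλ = λ_C(1 − cos 156°) = 4.6429 pm
λ' = 25.9094 pm → p' = h/λ' = 2.5574e-23 kg·m/s

The scattered photon makes angle θ = 156° with the incident direction, so by the law of cosines:
|p⃗_e|² = p₀² + p'² − 2p₀p'cos θ
|p⃗_e|² = (3.1157e-23)² + (2.5574e-23)² − 2·3.1157e-23·2.5574e-23·cos(156°)
|p⃗_e| = 5.5504e-23 kg·m/s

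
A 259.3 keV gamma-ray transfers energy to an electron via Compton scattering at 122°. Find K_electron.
113.3256 keV

By energy conservation: K_e = E_initial - E_final

First find the scattered photon energy:
Initial wavelength: λ = hc/E = 4.7815 pm
Compton shift: Δλ = λ_C(1 - cos(122°)) = 3.7121 pm
Final wavelength: λ' = 4.7815 + 3.7121 = 8.4936 pm
Final photon energy: E' = hc/λ' = 145.9744 keV

Electron kinetic energy:
K_e = E - E' = 259.3000 - 145.9744 = 113.3256 keV

(Intermediate values are shown rounded; full precision is carried through to the final answer.)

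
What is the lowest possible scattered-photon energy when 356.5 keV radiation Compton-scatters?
148.8327 keV (at θ = 180°)

The scattered photon has minimum energy when its wavelength is maximum, i.e., when the Compton shift Δλ = λ_C(1 − cos θ) is maximum. This occurs at θ = 180° (backscattering), giving Δλ_max = 2λ_C = 4.8526 pm.

Initial wavelength: λ₀ = hc/E₀ = 3.4778 pm
Maximum final wavelength: λ'_max = λ₀ + 2λ_C = 3.4778 + 4.8526 = 8.3304 pm
Minimum final energy: E'_min = hc/λ'_max = 148.8327 keV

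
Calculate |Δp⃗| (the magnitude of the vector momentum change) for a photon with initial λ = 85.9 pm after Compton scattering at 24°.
3.2037e-24 kg·m/s

Photon momentum magnitude is p = h/λ.

Initial momentum:
p₀ = h/λ = 6.6261e-34/8.5900e-11 = 7.7137e-24 kg·m/s

After scattering:
λ' = λ + Δλ = 85.9 + 0.2098 = 86.1098 pm
p' = h/λ' = 6.6261e-34/8.6110e-11 = 7.6949e-24 kg·m/s

Momentum is a vector; the scattered photon's direction makes angle θ = 24° with the incident direction. The magnitude of the vector change Δp⃗ = p⃗₀ − p⃗' is found from the law of cosines:
|Δp⃗|² = p₀² + p'² − 2p₀p'cos θ
|Δp⃗|² = (7.7137e-24)² + (7.6949e-24)² − 2·7.7137e-24·7.6949e-24·cos(24°)
|Δp⃗| = 3.2037e-24 kg·m/s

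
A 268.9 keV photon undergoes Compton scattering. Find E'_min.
131.0143 keV (at θ = 180°)

The scattered photon has minimum energy when its wavelength is maximum, i.e., when the Compton shift Δλ = λ_C(1 − cos θ) is maximum. This occurs at θ = 180° (backscattering), giving Δλ_max = 2λ_C = 4.8526 pm.

Initial wavelength: λ₀ = hc/E₀ = 4.6108 pm
Maximum final wavelength: λ'_max = λ₀ + 2λ_C = 4.6108 + 4.8526 = 9.4634 pm
Minimum final energy: E'_min = hc/λ'_max = 131.0143 keV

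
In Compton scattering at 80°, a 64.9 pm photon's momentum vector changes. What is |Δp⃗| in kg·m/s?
1.2931e-23 kg·m/s

Photon momentum magnitude is p = h/λ.

Initial momentum:
p₀ = h/λ = 6.6261e-34/6.4900e-11 = 1.0210e-23 kg·m/s

After scattering:
λ' = λ + Δλ = 64.9 + 2.0050 = 66.9050 pm
p' = h/λ' = 6.6261e-34/6.6905e-11 = 9.9037e-24 kg·m/s

Momentum is a vector; the scattered photon's direction makes angle θ = 80° with the incident direction. The magnitude of the vector change Δp⃗ = p⃗₀ − p⃗' is found from the law of cosines:
|Δp⃗|² = p₀² + p'² − 2p₀p'cos θ
|Δp⃗|² = (1.0210e-23)² + (9.9037e-24)² − 2·1.0210e-23·9.9037e-24·cos(80°)
|Δp⃗| = 1.2931e-23 kg·m/s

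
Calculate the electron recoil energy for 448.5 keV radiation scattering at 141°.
273.2902 keV

By energy conservation: K_e = E_initial - E_final

First find the scattered photon energy:
Initial wavelength: λ = hc/E = 2.7644 pm
Compton shift: Δλ = λ_C(1 - cos(141°)) = 4.3119 pm
Final wavelength: λ' = 2.7644 + 4.3119 = 7.0763 pm
Final photon energy: E' = hc/λ' = 175.2098 keV

Electron kinetic energy:
K_e = E - E' = 448.5000 - 175.2098 = 273.2902 keV

(Intermediate values are shown rounded; full precision is carried through to the final answer.)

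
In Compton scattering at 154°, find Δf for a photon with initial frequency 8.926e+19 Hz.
5.162e+19 Hz (decrease)

Convert frequency to wavelength (c = 299792458 m/s):
λ₀ = c/f₀ = 299792458/8.926e+19 = 3.3586428e-12 m = 3.3586 pm

Calculate Compton shift:
Δλ = λ_C(1 - cos(154°)) = 4.6071 pm

Final wavelength:
λ' = λ₀ + Δλ = 3.3586 + 4.6071 = 7.9657 pm

Final frequency:
f' = c/λ' = 299792458/7.9657062e-12 = 3.7635390e+19 Hz

Frequency shift (decrease):
Δf = f₀ - f' = 8.926e+19 - 3.7635390e+19 = 5.162e+19 Hz

(Intermediate values are shown rounded; full precision is carried through to the final answer.)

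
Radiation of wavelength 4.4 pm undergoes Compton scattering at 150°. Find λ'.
8.9276 pm

Using the Compton formula: λ' = λ + λ_C(1 − cos θ)

For θ = 150°, cos θ = -√3/2 (exact) ≈ -0.8660, so:
1 − cos 150° = 1 − (-√3/2) ≈ 1.8660

Δλ = λ_C × 1.8660 = 2.4263 × 1.8660 = 4.5276 pm

λ' = 4.4 + 4.5276 = 8.9276 pm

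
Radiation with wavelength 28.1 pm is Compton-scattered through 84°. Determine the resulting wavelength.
30.2727 pm

Using the Compton scattering formula:
λ' = λ + Δλ = λ + λ_C(1 - cos θ)

Given:
- Initial wavelength λ = 28.1 pm
- Scattering angle θ = 84°
- Compton wavelength λ_C ≈ 2.4263 pm

Calculate the shift:
Δλ = 2.4263 × (1 - cos(84°))
Δλ = 2.4263 × 0.8955
Δλ = 2.1727 pm

Final wavelength:
λ' = 28.1 + 2.1727 = 30.2727 pm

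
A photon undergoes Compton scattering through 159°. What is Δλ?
4.6915 pm

Using the Compton scattering formula:
Δλ = λ_C(1 - cos θ)

where λ_C = h/(m_e·c) ≈ 2.4263 pm is the Compton wavelength of an electron.

For θ = 159°:
cos(159°) = -0.9336
1 - cos(159°) = 1.9336

Δλ = 2.4263 × 1.9336
Δλ = 4.6915 pm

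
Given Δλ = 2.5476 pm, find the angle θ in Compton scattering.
92.87°

From the Compton formula Δλ = λ_C(1 - cos θ), we can solve for θ:

cos θ = 1 - Δλ/λ_C

Given:
- Δλ = 2.5476 pm
- λ_C = h/(m_e·c) ≈ 2.42631024 pm

cos θ = 1 - 2.5476/2.42631024
cos θ = 1 - 1.049989
cos θ = -0.049989

θ = arccos(-0.049989)
θ = 92.87°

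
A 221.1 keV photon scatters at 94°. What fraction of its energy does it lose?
0.3164 (or 31.64%)

Calculate initial and final photon energies:

Initial: E₀ = 221.1 keV → λ₀ = 5.6076 pm
Compton shift: Δλ = 2.5956 pm
Final wavelength: λ' = 8.2032 pm
Final energy: E' = 151.1418 keV

Fractional energy loss:
(E₀ - E')/E₀ = (221.1000 - 151.1418)/221.1000
= 69.9582/221.1000
= 0.3164
= 31.64%

(Intermediate values are shown rounded; full precision is carried through to the final answer.)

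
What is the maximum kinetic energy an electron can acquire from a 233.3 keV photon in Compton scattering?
111.3522 keV

Maximum energy transfer occurs at θ = 180° (backscattering).

Initial photon: E₀ = 233.3 keV → λ₀ = 5.3144 pm

Maximum Compton shift (at 180°):
Δλ_max = 2λ_C = 2 × 2.4263 = 4.8526 pm

Final wavelength:
λ' = 5.3144 + 4.8526 = 10.1670 pm

Minimum photon energy (maximum energy to electron):
E'_min = hc/λ' = 121.9478 keV

Maximum electron kinetic energy:
K_max = E₀ - E'_min = 233.3000 - 121.9478 = 111.3522 keV

(Intermediate values are shown rounded; full precision is carried through to the final answer.)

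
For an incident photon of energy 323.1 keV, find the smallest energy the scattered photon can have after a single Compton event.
142.6753 keV (at θ = 180°)

The scattered photon has minimum energy when its wavelength is maximum, i.e., when the Compton shift Δλ = λ_C(1 − cos θ) is maximum. This occurs at θ = 180° (backscattering), giving Δλ_max = 2λ_C = 4.8526 pm.

Initial wavelength: λ₀ = hc/E₀ = 3.8373 pm
Maximum final wavelength: λ'_max = λ₀ + 2λ_C = 3.8373 + 4.8526 = 8.6900 pm
Minimum final energy: E'_min = hc/λ'_max = 142.6753 keV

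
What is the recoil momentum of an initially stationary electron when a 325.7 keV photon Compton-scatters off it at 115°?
2.2817e-22 kg·m/s

The electron is initially at rest, so by conservation of momentum:
p⃗_e = p⃗₀ − p⃗'  (incident photon momentum minus scattered photon momentum)

Photon momentum magnitudes (p = h/λ = E/c):
λ₀ = hc/E₀ = 3.8067 pm → p₀ = h/λ₀ = 1.7406e-22 kg·m/s
Δλ = λ_C(1 − cos 115°) = 3.4517 pm
λ' = 7.2584 pm → p' = h/λ' = 9.1288e-23 kg·m/s

The scattered photon makes angle θ = 115° with the incident direction, so by the law of cosines:
|p⃗_e|² = p₀² + p'² − 2p₀p'cos θ
|p⃗_e|² = (1.7406e-22)² + (9.1288e-23)² − 2·1.7406e-22·9.1288e-23·cos(115°)
|p⃗_e| = 2.2817e-22 kg·m/s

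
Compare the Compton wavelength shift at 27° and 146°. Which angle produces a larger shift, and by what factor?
146° produces the larger shift by a factor of 16.781

Calculate both shifts using Δλ = λ_C(1 - cos θ):

For θ₁ = 27°:
Δλ₁ = 2.4263 × (1 - cos(27°))
Δλ₁ = 2.4263 × 0.1090
Δλ₁ = 0.2645 pm

For θ₂ = 146°:
Δλ₂ = 2.4263 × (1 - cos(146°))
Δλ₂ = 2.4263 × 1.8290
Δλ₂ = 4.4378 pm

The 146° angle produces the larger shift.
Ratio: 4.4378/0.2645 = 16.781

(Intermediate values are shown rounded; full precision is carried through to the final answer.)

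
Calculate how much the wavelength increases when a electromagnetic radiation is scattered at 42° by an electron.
0.6232 pm

Using the Compton scattering formula:
Δλ = λ_C(1 - cos θ)

where λ_C = h/(m_e·c) ≈ 2.4263 pm is the Compton wavelength of an electron.

For θ = 42°:
cos(42°) = 0.7431
1 - cos(42°) = 0.2569

Δλ = 2.4263 × 0.2569
Δλ = 0.6232 pm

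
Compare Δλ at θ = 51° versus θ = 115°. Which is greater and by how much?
115° produces the larger shift by a factor of 3.838

Calculate both shifts using Δλ = λ_C(1 - cos θ):

For θ₁ = 51°:
Δλ₁ = 2.4263 × (1 - cos(51°))
Δλ₁ = 2.4263 × 0.3707
Δλ₁ = 0.8994 pm

For θ₂ = 115°:
Δλ₂ = 2.4263 × (1 - cos(115°))
Δλ₂ = 2.4263 × 1.4226
Δλ₂ = 3.4517 pm

The 115° angle produces the larger shift.
Ratio: 3.4517/0.8994 = 3.838

(Intermediate values are shown rounded; full precision is carried through to the final answer.)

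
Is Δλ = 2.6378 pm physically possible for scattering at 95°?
Yes, consistent

Calculate the expected shift for θ = 95°:

Δλ_expected = λ_C(1 - cos(95°))
Δλ_expected = 2.4263 × (1 - cos(95°))
Δλ_expected = 2.4263 × 1.0872
Δλ_expected = 2.6378 pm

Given shift: 2.6378 pm
Expected shift: 2.6378 pm
Difference: 0.0000 pm

The values match. This is consistent with Compton scattering at the stated angle.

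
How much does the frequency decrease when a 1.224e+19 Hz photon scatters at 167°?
2.002e+18 Hz (decrease)

Convert frequency to wavelength (c = 299792458 m/s):
λ₀ = c/f₀ = 299792458/1.224e+19 = 2.4492848e-11 m = 24.4928 pm

Calculate Compton shift:
Δλ = λ_C(1 - cos(167°)) = 4.7904 pm

Final wavelength:
λ' = λ₀ + Δλ = 24.4928 + 4.7904 = 29.2833 pm

Final frequency:
f' = c/λ' = 299792458/2.9283282e-11 = 1.0237666e+19 Hz

Frequency shift (decrease):
Δf = f₀ - f' = 1.224e+19 - 1.0237666e+19 = 2.002e+18 Hz

(Intermediate values are shown rounded; full precision is carried through to the final answer.)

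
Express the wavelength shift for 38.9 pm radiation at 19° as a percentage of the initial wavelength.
0.3398%

Calculate the Compton shift:
Δλ = λ_C(1 - cos(19°))
Δλ = 2.4263 × (1 - cos(19°))
Δλ = 2.4263 × 0.0545
Δλ = 0.1322 pm

Percentage change:
(Δλ/λ₀) × 100 = (0.1322/38.9) × 100
= 0.3398%

(Intermediate values are shown rounded; full precision is carried through to the final answer.)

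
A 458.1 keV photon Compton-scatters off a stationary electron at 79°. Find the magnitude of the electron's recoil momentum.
2.5848e-22 kg·m/s

The electron is initially at rest, so by conservation of momentum:
p⃗_e = p⃗₀ − p⃗'  (incident photon momentum minus scattered photon momentum)

Photon momentum magnitudes (p = h/λ = E/c):
λ₀ = hc/E₀ = 2.7065 pm → p₀ = h/λ₀ = 2.4482e-22 kg·m/s
Δλ = λ_C(1 − cos 79°) = 1.9633 pm
λ' = 4.6698 pm → p' = h/λ' = 1.4189e-22 kg·m/s

The scattered photon makes angle θ = 79° with the incident direction, so by the law of cosines:
|p⃗_e|² = p₀² + p'² − 2p₀p'cos θ
|p⃗_e|² = (2.4482e-22)² + (1.4189e-22)² − 2·2.4482e-22·1.4189e-22·cos(79°)
|p⃗_e| = 2.5848e-22 kg·m/s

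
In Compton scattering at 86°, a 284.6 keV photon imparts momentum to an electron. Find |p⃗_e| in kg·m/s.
1.7620e-22 kg·m/s

The electron is initially at rest, so by conservation of momentum:
p⃗_e = p⃗₀ − p⃗'  (incident photon momentum minus scattered photon momentum)

Photon momentum magnitudes (p = h/λ = E/c):
λ₀ = hc/E₀ = 4.3564 pm → p₀ = h/λ₀ = 1.5210e-22 kg·m/s
Δλ = λ_C(1 − cos 86°) = 2.2571 pm
λ' = 6.6135 pm → p' = h/λ' = 1.0019e-22 kg·m/s

The scattered photon makes angle θ = 86° with the incident direction, so by the law of cosines:
|p⃗_e|² = p₀² + p'² − 2p₀p'cos θ
|p⃗_e|² = (1.5210e-22)² + (1.0019e-22)² − 2·1.5210e-22·1.0019e-22·cos(86°)
|p⃗_e| = 1.7620e-22 kg·m/s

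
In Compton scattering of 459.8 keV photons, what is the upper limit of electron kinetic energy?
295.5630 keV

Maximum energy transfer occurs at θ = 180° (backscattering).

Initial photon: E₀ = 459.8 keV → λ₀ = 2.6965 pm

Maximum Compton shift (at 180°):
Δλ_max = 2λ_C = 2 × 2.4263 = 4.8526 pm

Final wavelength:
λ' = 2.6965 + 4.8526 = 7.5491 pm

Minimum photon energy (maximum energy to electron):
E'_min = hc/λ' = 164.2370 keV

Maximum electron kinetic energy:
K_max = E₀ - E'_min = 459.8000 - 164.2370 = 295.5630 keV

(Intermediate values are shown rounded; full precision is carried through to the final answer.)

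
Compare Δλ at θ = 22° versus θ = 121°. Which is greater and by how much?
121° produces the larger shift by a factor of 20.806

Calculate both shifts using Δλ = λ_C(1 - cos θ):

For θ₁ = 22°:
Δλ₁ = 2.4263 × (1 - cos(22°))
Δλ₁ = 2.4263 × 0.0728
Δλ₁ = 0.1767 pm

For θ₂ = 121°:
Δλ₂ = 2.4263 × (1 - cos(121°))
Δλ₂ = 2.4263 × 1.5150
Δλ₂ = 3.6760 pm

The 121° angle produces the larger shift.
Ratio: 3.6760/0.1767 = 20.806

(Intermediate values are shown rounded; full precision is carried through to the final answer.)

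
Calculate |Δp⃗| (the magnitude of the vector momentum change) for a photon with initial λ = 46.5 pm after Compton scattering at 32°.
7.8253e-24 kg·m/s

Photon momentum magnitude is p = h/λ.

Initial momentum:
p₀ = h/λ = 6.6261e-34/4.6500e-11 = 1.4250e-23 kg·m/s

After scattering:
λ' = λ + Δλ = 46.5 + 0.3687 = 46.8687 pm
p' = h/λ' = 6.6261e-34/4.6869e-11 = 1.4138e-23 kg·m/s

Momentum is a vector; the scattered photon's direction makes angle θ = 32° with the incident direction. The magnitude of the vector change Δp⃗ = p⃗₀ − p⃗' is found from the law of cosines:
|Δp⃗|² = p₀² + p'² − 2p₀p'cos θ
|Δp⃗|² = (1.4250e-23)² + (1.4138e-23)² − 2·1.4250e-23·1.4138e-23·cos(32°)
|Δp⃗| = 7.8253e-24 kg·m/s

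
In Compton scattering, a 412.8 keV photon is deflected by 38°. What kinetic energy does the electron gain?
60.3564 keV

By energy conservation: K_e = E_initial - E_final

First find the scattered photon energy:
Initial wavelength: λ = hc/E = 3.0035 pm
Compton shift: Δλ = λ_C(1 - cos(38°)) = 0.5144 pm
Final wavelength: λ' = 3.0035 + 0.5144 = 3.5178 pm
Final photon energy: E' = hc/λ' = 352.4436 keV

Electron kinetic energy:
K_e = E - E' = 412.8000 - 352.4436 = 60.3564 keV

(Intermediate values are shown rounded; full precision is carried through to the final answer.)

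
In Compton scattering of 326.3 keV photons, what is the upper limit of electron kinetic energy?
183.0041 keV

Maximum energy transfer occurs at θ = 180° (backscattering).

Initial photon: E₀ = 326.3 keV → λ₀ = 3.7997 pm

Maximum Compton shift (at 180°):
Δλ_max = 2λ_C = 2 × 2.4263 = 4.8526 pm

Final wavelength:
λ' = 3.7997 + 4.8526 = 8.6523 pm

Minimum photon energy (maximum energy to electron):
E'_min = hc/λ' = 143.2959 keV

Maximum electron kinetic energy:
K_max = E₀ - E'_min = 326.3000 - 143.2959 = 183.0041 keV

(Intermediate values are shown rounded; full precision is carried through to the final answer.)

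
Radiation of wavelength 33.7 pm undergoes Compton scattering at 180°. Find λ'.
38.5526 pm

Using the Compton formula: λ' = λ + λ_C(1 − cos θ)

For θ = 180°, cos θ = -1 (exact) = -1.0000, so:
1 − cos 180° = 1 − (-1) = 2.0000

Δλ = λ_C × 2.0000 = 2.4263 × 2.0000 = 4.8526 pm

λ' = 33.7 + 4.8526 = 38.5526 pm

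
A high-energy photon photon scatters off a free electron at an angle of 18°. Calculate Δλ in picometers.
0.1188 pm

Using the Compton scattering formula:
Δλ = λ_C(1 - cos θ)

where λ_C = h/(m_e·c) ≈ 2.4263 pm is the Compton wavelength of an electron.

For θ = 18°:
cos(18°) = 0.9511
1 - cos(18°) = 0.0489

Δλ = 2.4263 × 0.0489
Δλ = 0.1188 pm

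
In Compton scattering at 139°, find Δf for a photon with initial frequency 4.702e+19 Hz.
1.883e+19 Hz (decrease)

Convert frequency to wavelength (c = 299792458 m/s):
λ₀ = c/f₀ = 299792458/4.702e+19 = 6.3758498e-12 m = 6.3758 pm

Calculate Compton shift:
Δλ = λ_C(1 - cos(139°)) = 4.2575 pm

Final wavelength:
λ' = λ₀ + Δλ = 6.3758 + 4.2575 = 10.6333 pm

Final frequency:
f' = c/λ' = 299792458/1.0633320e-11 = 2.8193684e+19 Hz

Frequency shift (decrease):
Δf = f₀ - f' = 4.702e+19 - 2.8193684e+19 = 1.883e+19 Hz

(Intermediate values are shown rounded; full precision is carried through to the final answer.)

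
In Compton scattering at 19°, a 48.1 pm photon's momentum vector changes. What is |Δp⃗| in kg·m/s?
4.5412e-24 kg·m/s

Photon momentum magnitude is p = h/λ.

Initial momentum:
p₀ = h/λ = 6.6261e-34/4.8100e-11 = 1.3776e-23 kg·m/s

After scattering:
λ' = λ + Δλ = 48.1 + 0.1322 = 48.2322 pm
p' = h/λ' = 6.6261e-34/4.8232e-11 = 1.3738e-23 kg·m/s

Momentum is a vector; the scattered photon's direction makes angle θ = 19° with the incident direction. The magnitude of the vector change Δp⃗ = p⃗₀ − p⃗' is found from the law of cosines:
|Δp⃗|² = p₀² + p'² − 2p₀p'cos θ
|Δp⃗|² = (1.3776e-23)² + (1.3738e-23)² − 2·1.3776e-23·1.3738e-23·cos(19°)
|Δp⃗| = 4.5412e-24 kg·m/s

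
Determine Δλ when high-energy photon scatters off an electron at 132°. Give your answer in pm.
4.0498 pm

Using the Compton scattering formula:
Δλ = λ_C(1 - cos θ)

where λ_C = h/(m_e·c) ≈ 2.4263 pm is the Compton wavelength of an electron.

For θ = 132°:
cos(132°) = -0.6691
1 - cos(132°) = 1.6691

Δλ = 2.4263 × 1.6691
Δλ = 4.0498 pm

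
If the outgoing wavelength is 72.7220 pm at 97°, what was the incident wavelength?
70.0000 pm

From λ' = λ + Δλ, we have λ = λ' - Δλ

First calculate the Compton shift:
Δλ = λ_C(1 - cos θ)
Δλ = 2.4263 × (1 - cos(97°))
Δλ = 2.4263 × 1.1219
Δλ = 2.7220 pm

Initial wavelength:
λ = λ' - Δλ
λ = 72.7220 - 2.7220
λ = 70.0000 pm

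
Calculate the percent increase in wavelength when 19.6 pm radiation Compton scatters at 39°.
2.7587%

Calculate the Compton shift:
Δλ = λ_C(1 - cos(39°))
Δλ = 2.4263 × (1 - cos(39°))
Δλ = 2.4263 × 0.2229
Δλ = 0.5407 pm

Percentage change:
(Δλ/λ₀) × 100 = (0.5407/19.6) × 100
= 2.7587%

(Intermediate values are shown rounded; full precision is carried through to the final answer.)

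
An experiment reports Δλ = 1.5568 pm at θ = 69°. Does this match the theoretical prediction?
Yes, consistent

Calculate the expected shift for θ = 69°:

Δλ_expected = λ_C(1 - cos(69°))
Δλ_expected = 2.4263 × (1 - cos(69°))
Δλ_expected = 2.4263 × 0.6416
Δλ_expected = 1.5568 pm

Given shift: 1.5568 pm
Expected shift: 1.5568 pm
Difference: 0.0000 pm

The values match. This is consistent with Compton scattering at the stated angle.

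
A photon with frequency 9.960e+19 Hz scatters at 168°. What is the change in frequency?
6.121e+19 Hz (decrease)

Convert frequency to wavelength (c = 299792458 m/s):
λ₀ = c/f₀ = 299792458/9.960e+19 = 3.0099644e-12 m = 3.0100 pm

Calculate Compton shift:
Δλ = λ_C(1 - cos(168°)) = 4.7996 pm

Final wavelength:
λ' = λ₀ + Δλ = 3.0100 + 4.7996 = 7.8096 pm

Final frequency:
f' = c/λ' = 299792458/7.8095642e-12 = 3.8387860e+19 Hz

Frequency shift (decrease):
Δf = f₀ - f' = 9.960e+19 - 3.8387860e+19 = 6.121e+19 Hz

(Intermediate values are shown rounded; full precision is carried through to the final answer.)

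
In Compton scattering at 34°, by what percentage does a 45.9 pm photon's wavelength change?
0.9037%

Calculate the Compton shift:
Δλ = λ_C(1 - cos(34°))
Δλ = 2.4263 × (1 - cos(34°))
Δλ = 2.4263 × 0.1710
Δλ = 0.4148 pm

Percentage change:
(Δλ/λ₀) × 100 = (0.4148/45.9) × 100
= 0.9037%

(Intermediate values are shown rounded; full precision is carried through to the final answer.)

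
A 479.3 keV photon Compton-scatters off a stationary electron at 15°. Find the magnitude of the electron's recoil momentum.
6.6302e-23 kg·m/s

The electron is initially at rest, so by conservation of momentum:
p⃗_e = p⃗₀ − p⃗'  (incident photon momentum minus scattered photon momentum)

Photon momentum magnitudes (p = h/λ = E/c):
λ₀ = hc/E₀ = 2.5868 pm → p₀ = h/λ₀ = 2.5615e-22 kg·m/s
Δλ = λ_C(1 − cos 15°) = 0.0827 pm
λ' = 2.6695 pm → p' = h/λ' = 2.4822e-22 kg·m/s

The scattered photon makes angle θ = 15° with the incident direction, so by the law of cosines:
|p⃗_e|² = p₀² + p'² − 2p₀p'cos θ
|p⃗_e|² = (2.5615e-22)² + (2.4822e-22)² − 2·2.5615e-22·2.4822e-22·cos(15°)
|p⃗_e| = 6.6302e-23 kg·m/s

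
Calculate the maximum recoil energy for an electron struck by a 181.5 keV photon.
75.3828 keV

Maximum energy transfer occurs at θ = 180° (backscattering).

Initial photon: E₀ = 181.5 keV → λ₀ = 6.8311 pm

Maximum Compton shift (at 180°):
Δλ_max = 2λ_C = 2 × 2.4263 = 4.8526 pm

Final wavelength:
λ' = 6.8311 + 4.8526 = 11.6837 pm

Minimum photon energy (maximum energy to electron):
E'_min = hc/λ' = 106.1172 keV

Maximum electron kinetic energy:
K_max = E₀ - E'_min = 181.5000 - 106.1172 = 75.3828 keV

(Intermediate values are shown rounded; full precision is carried through to the final answer.)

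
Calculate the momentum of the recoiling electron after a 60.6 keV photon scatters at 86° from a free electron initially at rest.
4.2046e-23 kg·m/s

The electron is initially at rest, so by conservation of momentum:
p⃗_e = p⃗₀ − p⃗'  (incident photon momentum minus scattered photon momentum)

Photon momentum magnitudes (p = h/λ = E/c):
λ₀ = hc/E₀ = 20.4594 pm → p₀ = h/λ₀ = 3.2386e-23 kg·m/s
Δλ = λ_C(1 − cos 86°) = 2.2571 pm
λ' = 22.7165 pm → p' = h/λ' = 2.9169e-23 kg·m/s

The scattered photon makes angle θ = 86° with the incident direction, so by the law of cosines:
|p⃗_e|² = p₀² + p'² − 2p₀p'cos θ
|p⃗_e|² = (3.2386e-23)² + (2.9169e-23)² − 2·3.2386e-23·2.9169e-23·cos(86°)
|p⃗_e| = 4.2046e-23 kg·m/s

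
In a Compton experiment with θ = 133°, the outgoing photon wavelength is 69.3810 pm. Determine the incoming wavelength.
65.3000 pm

From λ' = λ + Δλ, we have λ = λ' - Δλ

First calculate the Compton shift:
Δλ = λ_C(1 - cos θ)
Δλ = 2.4263 × (1 - cos(133°))
Δλ = 2.4263 × 1.6820
Δλ = 4.0810 pm

Initial wavelength:
λ = λ' - Δλ
λ = 69.3810 - 4.0810
λ = 65.3000 pm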